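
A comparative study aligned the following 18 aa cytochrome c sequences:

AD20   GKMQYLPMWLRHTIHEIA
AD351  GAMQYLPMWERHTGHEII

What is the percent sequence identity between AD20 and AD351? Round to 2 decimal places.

Differing sites — 2:K/A; 10:L/E; 14:I/G; 18:A/I.
14 of the 18 sites match, so the percent identity is 14/18 × 100 = 77.78%.

77.78%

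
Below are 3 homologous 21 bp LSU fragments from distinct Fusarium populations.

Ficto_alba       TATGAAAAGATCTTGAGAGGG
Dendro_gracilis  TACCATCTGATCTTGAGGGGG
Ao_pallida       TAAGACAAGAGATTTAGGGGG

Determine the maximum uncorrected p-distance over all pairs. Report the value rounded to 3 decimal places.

Pairwise Hamming distances:
  Ficto_alba vs Dendro_gracilis: 6
  Ficto_alba vs Ao_pallida: 6
  Dendro_gracilis vs Ao_pallida: 8
The largest is 8 mismatches, between Dendro_gracilis and Ao_pallida; p = 8/21 = 0.381.

0.381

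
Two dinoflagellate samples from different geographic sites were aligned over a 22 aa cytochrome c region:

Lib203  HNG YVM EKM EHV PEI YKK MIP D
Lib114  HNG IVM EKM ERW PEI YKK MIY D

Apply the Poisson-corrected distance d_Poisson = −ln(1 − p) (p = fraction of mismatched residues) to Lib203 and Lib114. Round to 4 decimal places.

0.2007

The sequences differ at positions 4 (Y/I), 11 (H/R), 12 (V/W), 21 (P/Y).
p = 4/22 = 0.181818.
d = −ln(1 − 0.181818) = −ln(0.818182) = 0.2007.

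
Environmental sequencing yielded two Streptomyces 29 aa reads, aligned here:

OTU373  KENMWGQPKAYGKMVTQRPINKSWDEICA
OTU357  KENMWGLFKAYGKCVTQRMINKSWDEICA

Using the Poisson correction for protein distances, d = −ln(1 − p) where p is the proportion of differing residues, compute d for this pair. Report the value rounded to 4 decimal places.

0.1484

Differing sites — 7:Q/L; 8:P/F; 14:M/C; 19:P/M.
p = 4/29 = 0.137931.
d = −ln(1 − 0.137931) = −ln(0.862069) = 0.1484.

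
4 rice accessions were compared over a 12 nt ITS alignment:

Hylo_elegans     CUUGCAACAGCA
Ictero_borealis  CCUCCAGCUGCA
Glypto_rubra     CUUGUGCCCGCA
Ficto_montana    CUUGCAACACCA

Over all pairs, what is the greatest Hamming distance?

6

Pairwise Hamming distances:
  Hylo_elegans vs Ictero_borealis: 4
  Hylo_elegans vs Glypto_rubra: 4
  Hylo_elegans vs Ficto_montana: 1
  Ictero_borealis vs Glypto_rubra: 6
  Ictero_borealis vs Ficto_montana: 5
  Glypto_rubra vs Ficto_montana: 5
The largest is 6, between Ictero_borealis and Glypto_rubra.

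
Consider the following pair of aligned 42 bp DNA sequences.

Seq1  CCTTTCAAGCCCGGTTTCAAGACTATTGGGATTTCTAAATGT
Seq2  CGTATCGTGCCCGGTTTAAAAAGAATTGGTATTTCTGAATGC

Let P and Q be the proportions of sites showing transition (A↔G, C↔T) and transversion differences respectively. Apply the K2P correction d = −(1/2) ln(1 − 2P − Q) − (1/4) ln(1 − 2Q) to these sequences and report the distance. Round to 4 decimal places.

0.3223

Differing sites — 2:C/G (Tv); 4:T/A (Tv); 7:A/G (Ti); 8:A/T (Tv); 18:C/A (Tv); 21:G/A (Ti); 23:C/G (Tv); 24:T/A (Tv); 30:G/T (Tv); 37:A/G (Ti); 42:T/C (Ti).
Of the 11 differences, 4 transitions and 7 transversions over 42 sites: P = 4/42 = 0.095238, Q = 7/42 = 0.166667.
d = −0.5·ln(0.642857) − 0.25·ln(0.666666) = −0.5·(-0.441833) − 0.25·(-0.405466) = 0.3223.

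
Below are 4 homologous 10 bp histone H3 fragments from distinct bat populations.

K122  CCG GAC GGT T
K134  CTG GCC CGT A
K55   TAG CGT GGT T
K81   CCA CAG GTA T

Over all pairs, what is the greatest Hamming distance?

9

Pairwise Hamming distances:
  K122 vs K134: 4
  K122 vs K55: 5
  K122 vs K81: 5
  K134 vs K55: 7
  K134 vs K81: 9
  K55 vs K81: 7
The largest is 9, between K134 and K81.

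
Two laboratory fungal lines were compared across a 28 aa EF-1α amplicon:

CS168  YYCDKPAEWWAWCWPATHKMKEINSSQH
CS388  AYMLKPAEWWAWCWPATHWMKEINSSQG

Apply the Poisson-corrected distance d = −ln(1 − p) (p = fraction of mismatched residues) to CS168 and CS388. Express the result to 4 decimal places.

Differing sites — 1:Y/A; 3:C/M; 4:D/L; 19:K/W; 28:H/G.
p = 5/28 = 0.178571.
d = −ln(1 − 0.178571) = −ln(0.821429) = 0.1967.

0.1967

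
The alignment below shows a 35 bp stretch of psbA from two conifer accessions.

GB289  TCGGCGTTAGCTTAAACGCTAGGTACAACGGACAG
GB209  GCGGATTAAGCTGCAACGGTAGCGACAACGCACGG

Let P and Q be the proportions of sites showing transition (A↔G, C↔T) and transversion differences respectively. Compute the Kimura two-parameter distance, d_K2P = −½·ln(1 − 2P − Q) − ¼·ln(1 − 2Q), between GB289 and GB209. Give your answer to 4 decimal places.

Mismatches occur at site 1 (T/G, transversion), site 5 (C/A, transversion), site 6 (G/T, transversion), site 8 (T/A, transversion), site 13 (T/G, transversion), site 14 (A/C, transversion), site 19 (C/G, transversion), site 23 (G/C, transversion), site 24 (T/G, transversion), site 31 (G/C, transversion), site 34 (A/G, transition).
Of the 11 differences, 1 transition and 10 transversions over 35 sites: P = 1/35 = 0.028571, Q = 10/35 = 0.285714.
d = −0.5·ln(0.657144) − 0.25·ln(0.428572) = −0.5·(-0.419852) − 0.25·(-0.847297) = 0.4218.

0.4218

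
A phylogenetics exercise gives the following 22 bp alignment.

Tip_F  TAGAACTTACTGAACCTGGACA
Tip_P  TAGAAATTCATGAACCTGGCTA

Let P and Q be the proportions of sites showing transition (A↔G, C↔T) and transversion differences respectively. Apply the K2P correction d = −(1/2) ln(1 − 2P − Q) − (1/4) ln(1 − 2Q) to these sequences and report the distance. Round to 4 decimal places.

0.2722

The sequences differ at positions 6 (C/A, transversion), 9 (A/C, transversion), 10 (C/A, transversion), 20 (A/C, transversion), 21 (C/T, transition).
Of the 5 differences, 1 transition and 4 transversions over 22 sites: P = 1/22 = 0.045455, Q = 4/22 = 0.181818.
d = −0.5·ln(0.727272) − 0.25·ln(0.636364) = −0.5·(-0.318455) − 0.25·(-0.451985) = 0.2722.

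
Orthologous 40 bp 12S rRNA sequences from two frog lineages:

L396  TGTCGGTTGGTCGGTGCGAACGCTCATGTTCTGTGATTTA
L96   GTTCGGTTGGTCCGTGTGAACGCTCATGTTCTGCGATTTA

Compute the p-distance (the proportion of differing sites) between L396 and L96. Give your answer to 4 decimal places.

Differing sites — 1:T/G; 2:G/T; 13:G/C; 17:C/T; 34:T/C.
There are 5 differences over 40 sites, so p = 5/40 = 0.1250.

0.1250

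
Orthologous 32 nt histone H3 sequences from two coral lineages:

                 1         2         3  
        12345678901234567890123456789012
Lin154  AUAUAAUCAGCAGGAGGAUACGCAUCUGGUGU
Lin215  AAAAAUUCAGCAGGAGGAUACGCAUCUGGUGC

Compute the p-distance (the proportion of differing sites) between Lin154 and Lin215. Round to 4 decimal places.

The sequences differ at positions 2 (U/A), 4 (U/A), 6 (A/U), 32 (U/C).
There are 4 differences over 32 sites, so p = 4/32 = 0.1250.

0.1250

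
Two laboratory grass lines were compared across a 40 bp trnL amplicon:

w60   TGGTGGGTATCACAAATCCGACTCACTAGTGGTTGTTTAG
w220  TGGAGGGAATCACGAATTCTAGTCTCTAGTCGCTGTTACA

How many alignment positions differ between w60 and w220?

Mismatches occur at site 4 (T/A), site 8 (T/A), site 14 (A/G), site 18 (C/T), site 20 (G/T), site 22 (C/G), site 25 (A/T), site 31 (G/C), site 33 (T/C), site 38 (T/A), site 39 (A/C), site 40 (G/A).
That gives 12 mismatches out of 40 aligned sites, so the Hamming distance is 12.

12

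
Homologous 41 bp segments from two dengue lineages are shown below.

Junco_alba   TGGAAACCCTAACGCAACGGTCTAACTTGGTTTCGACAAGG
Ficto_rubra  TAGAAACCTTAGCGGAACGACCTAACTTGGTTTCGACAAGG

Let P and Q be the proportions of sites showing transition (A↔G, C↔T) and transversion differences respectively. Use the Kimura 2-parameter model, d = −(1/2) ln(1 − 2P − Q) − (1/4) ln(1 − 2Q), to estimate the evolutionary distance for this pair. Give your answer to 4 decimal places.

Mismatches occur at site 2 (G→A, transition), site 9 (C→T, transition), site 12 (A→G, transition), site 15 (C→G, transversion), site 20 (G→A, transition), site 21 (T→C, transition).
Of the 6 differences, 5 transitions and 1 transversion over 41 sites: P = 5/41 = 0.121951, Q = 1/41 = 0.024390.
d = −0.5·ln(0.731708) − 0.25·ln(0.951220) = −0.5·(-0.312374) − 0.25·(-0.050010) = 0.1687.

0.1687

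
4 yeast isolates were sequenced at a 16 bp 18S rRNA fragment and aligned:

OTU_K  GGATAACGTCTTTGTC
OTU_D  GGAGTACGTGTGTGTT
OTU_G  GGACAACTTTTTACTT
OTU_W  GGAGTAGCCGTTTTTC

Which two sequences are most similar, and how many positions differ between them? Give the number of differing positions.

Pairwise Hamming distances:
  OTU_K vs OTU_D: 5
  OTU_K vs OTU_G: 6
  OTU_K vs OTU_W: 7
  OTU_D vs OTU_G: 7
  OTU_D vs OTU_W: 6
  OTU_G vs OTU_W: 9
The smallest is 5, between OTU_K and OTU_D.

5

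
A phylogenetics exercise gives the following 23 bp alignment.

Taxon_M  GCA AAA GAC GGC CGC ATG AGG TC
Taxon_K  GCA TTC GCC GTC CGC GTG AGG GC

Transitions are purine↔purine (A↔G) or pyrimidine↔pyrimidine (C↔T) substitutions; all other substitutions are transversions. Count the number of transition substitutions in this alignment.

The sequences differ at positions 4 (A/T, transversion), 5 (A/T, transversion), 6 (A/C, transversion), 8 (A/C, transversion), 11 (G/T, transversion), 16 (A/G, transition), 22 (T/G, transversion).
Of the 7 differences, 1 transition and 6 transversions, so the answer is 1.

1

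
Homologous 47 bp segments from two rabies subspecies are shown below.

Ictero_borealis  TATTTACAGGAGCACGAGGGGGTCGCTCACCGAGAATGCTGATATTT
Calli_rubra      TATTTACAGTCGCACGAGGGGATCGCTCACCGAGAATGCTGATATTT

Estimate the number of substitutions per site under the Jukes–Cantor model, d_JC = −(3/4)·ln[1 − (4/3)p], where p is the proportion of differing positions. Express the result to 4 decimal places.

Differing sites — 10:G/T; 11:A/C; 22:G/A.
p = 3/47 = 0.063830.
d = −0.75 · ln(1 − (4/3)·0.063830) = −0.75 · ln(0.914893) = −0.75 · (-0.088948) = 0.0667.

0.0667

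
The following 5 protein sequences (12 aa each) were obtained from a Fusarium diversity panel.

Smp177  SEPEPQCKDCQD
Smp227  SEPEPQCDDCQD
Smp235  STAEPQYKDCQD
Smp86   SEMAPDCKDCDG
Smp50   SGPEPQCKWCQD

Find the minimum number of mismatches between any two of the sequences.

Pairwise Hamming distances:
  Smp177 vs Smp227: 1
  Smp177 vs Smp235: 3
  Smp177 vs Smp86: 5
  Smp177 vs Smp50: 2
  Smp227 vs Smp235: 4
  Smp227 vs Smp86: 6
  Smp227 vs Smp50: 3
  Smp235 vs Smp86: 7
  Smp235 vs Smp50: 4
  Smp86 vs Smp50: 7
The smallest is 1, between Smp177 and Smp227.

1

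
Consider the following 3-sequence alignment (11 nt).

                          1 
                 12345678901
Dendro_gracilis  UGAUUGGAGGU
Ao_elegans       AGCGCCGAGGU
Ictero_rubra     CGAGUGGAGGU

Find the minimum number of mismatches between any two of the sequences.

Pairwise Hamming distances:
  Dendro_gracilis vs Ao_elegans: 5
  Dendro_gracilis vs Ictero_rubra: 2
  Ao_elegans vs Ictero_rubra: 4
The smallest is 2, between Dendro_gracilis and Ictero_rubra.

2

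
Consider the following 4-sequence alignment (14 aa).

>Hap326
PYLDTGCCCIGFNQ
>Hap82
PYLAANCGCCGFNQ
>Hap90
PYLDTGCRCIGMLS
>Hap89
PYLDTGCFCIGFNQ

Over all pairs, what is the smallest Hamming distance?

Pairwise Hamming distances:
  Hap326 vs Hap82: 5
  Hap326 vs Hap90: 4
  Hap326 vs Hap89: 1
  Hap82 vs Hap90: 8
  Hap82 vs Hap89: 5
  Hap90 vs Hap89: 4
The smallest is 1, between Hap326 and Hap89.

1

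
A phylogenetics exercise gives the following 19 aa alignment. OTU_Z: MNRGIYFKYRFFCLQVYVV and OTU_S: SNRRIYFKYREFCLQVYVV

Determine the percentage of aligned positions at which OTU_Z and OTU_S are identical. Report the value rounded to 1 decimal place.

Differing sites — 1:M/S; 4:G/R; 11:F/E.
16 of the 19 sites match, so the percent identity is 16/19 × 100 = 84.2%.

84.2%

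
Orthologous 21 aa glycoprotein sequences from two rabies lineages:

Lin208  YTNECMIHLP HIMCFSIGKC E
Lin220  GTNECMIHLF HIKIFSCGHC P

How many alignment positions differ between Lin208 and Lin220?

7

Differing sites — 1:Y/G; 10:P/F; 13:M/K; 14:C/I; 17:I/C; 19:K/H; 21:E/P.
That gives 7 mismatches out of 21 aligned sites, so the Hamming distance is 7.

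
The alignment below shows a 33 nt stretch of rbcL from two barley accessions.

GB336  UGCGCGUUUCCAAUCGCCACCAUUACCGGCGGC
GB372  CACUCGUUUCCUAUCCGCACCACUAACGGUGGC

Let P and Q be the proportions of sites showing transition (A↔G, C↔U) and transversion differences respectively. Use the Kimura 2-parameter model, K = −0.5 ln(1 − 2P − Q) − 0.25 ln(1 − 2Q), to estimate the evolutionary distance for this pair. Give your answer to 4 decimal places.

0.3406

The sequences differ at positions 1 (U/C, transition), 2 (G/A, transition), 4 (G/U, transversion), 12 (A/U, transversion), 16 (G/C, transversion), 17 (C/G, transversion), 23 (U/C, transition), 26 (C/A, transversion), 30 (C/U, transition).
Of the 9 differences, 4 transitions and 5 transversions over 33 sites: P = 4/33 = 0.121212, Q = 5/33 = 0.151515.
d = −0.5·ln(0.606061) − 0.25·ln(0.696970) = −0.5·(-0.500775) − 0.25·(-0.361013) = 0.3406.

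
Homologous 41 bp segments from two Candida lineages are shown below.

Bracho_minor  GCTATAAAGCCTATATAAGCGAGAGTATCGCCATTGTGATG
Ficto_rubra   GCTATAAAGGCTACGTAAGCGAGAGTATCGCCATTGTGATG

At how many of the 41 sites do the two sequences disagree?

3

Mismatches occur at site 10 (C/G), site 14 (T/C), site 15 (A/G).
That gives 3 mismatches out of 41 aligned sites, so the Hamming distance is 3.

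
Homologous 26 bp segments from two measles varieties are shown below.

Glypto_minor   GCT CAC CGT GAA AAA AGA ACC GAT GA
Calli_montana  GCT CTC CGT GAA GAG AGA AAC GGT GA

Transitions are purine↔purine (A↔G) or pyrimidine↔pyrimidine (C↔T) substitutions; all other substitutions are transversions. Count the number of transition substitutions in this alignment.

3

Differing sites — 5:A/T (Tv); 13:A/G (Ti); 15:A/G (Ti); 20:C/A (Tv); 23:A/G (Ti).
Of the 5 differences, 3 transitions and 2 transversions, so the answer is 3.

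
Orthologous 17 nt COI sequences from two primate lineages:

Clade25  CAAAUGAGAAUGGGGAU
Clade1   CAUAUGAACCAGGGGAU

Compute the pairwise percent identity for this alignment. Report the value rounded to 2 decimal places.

70.59%

Differing sites — 3:A/U; 8:G/A; 9:A/C; 10:A/C; 11:U/A.
12 of the 17 sites match, so the percent identity is 12/17 × 100 = 70.59%.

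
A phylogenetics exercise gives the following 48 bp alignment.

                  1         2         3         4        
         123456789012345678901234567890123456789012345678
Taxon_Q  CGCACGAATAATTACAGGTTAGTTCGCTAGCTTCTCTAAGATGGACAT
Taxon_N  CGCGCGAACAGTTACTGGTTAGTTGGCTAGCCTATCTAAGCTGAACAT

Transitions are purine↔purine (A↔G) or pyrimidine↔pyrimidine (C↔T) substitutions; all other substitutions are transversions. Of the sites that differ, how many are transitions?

5

Mismatches occur at site 4 (A/G, transition), site 9 (T/C, transition), site 11 (A/G, transition), site 16 (A/T, transversion), site 25 (C/G, transversion), site 32 (T/C, transition), site 34 (C/A, transversion), site 41 (A/C, transversion), site 44 (G/A, transition).
Of the 9 differences, 5 transitions and 4 transversions, so the answer is 5.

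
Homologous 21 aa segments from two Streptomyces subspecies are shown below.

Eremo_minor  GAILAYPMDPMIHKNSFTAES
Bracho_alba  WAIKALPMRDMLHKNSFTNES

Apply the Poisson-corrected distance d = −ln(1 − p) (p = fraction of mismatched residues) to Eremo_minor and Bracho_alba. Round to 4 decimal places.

0.4055

Mismatches occur at site 1 (G↔W), site 4 (L↔K), site 6 (Y↔L), site 9 (D↔R), site 10 (P↔D), site 12 (I↔L), site 19 (A↔N).
p = 7/21 = 0.333333.
d = −ln(1 − 0.333333) = −ln(0.666667) = 0.4055.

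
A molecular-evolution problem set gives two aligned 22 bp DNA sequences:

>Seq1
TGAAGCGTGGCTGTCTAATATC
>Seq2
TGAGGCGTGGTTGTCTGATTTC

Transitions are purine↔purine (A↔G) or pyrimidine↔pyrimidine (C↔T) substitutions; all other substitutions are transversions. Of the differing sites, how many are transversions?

Mismatches occur at site 4 (A→G, transition), site 11 (C→T, transition), site 17 (A→G, transition), site 20 (A→T, transversion).
Of the 4 differences, 3 transitions and 1 transversion, so the answer is 1.

1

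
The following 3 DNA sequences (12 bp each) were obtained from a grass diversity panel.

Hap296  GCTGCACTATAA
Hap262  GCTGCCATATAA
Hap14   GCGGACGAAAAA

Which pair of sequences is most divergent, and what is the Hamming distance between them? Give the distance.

6

Pairwise Hamming distances:
  Hap296 vs Hap262: 2
  Hap296 vs Hap14: 6
  Hap262 vs Hap14: 5
The largest is 6, between Hap296 and Hap14.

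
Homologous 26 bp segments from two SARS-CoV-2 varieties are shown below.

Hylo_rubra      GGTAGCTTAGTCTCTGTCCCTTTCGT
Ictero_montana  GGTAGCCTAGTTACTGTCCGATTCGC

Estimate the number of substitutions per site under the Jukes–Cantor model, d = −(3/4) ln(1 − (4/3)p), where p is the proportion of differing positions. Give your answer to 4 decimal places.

0.2758

Differing sites — 7:T/C; 12:C/T; 13:T/A; 20:C/G; 21:T/A; 26:T/C.
p = 6/26 = 0.230769.
d = −0.75 · ln(1 − (4/3)·0.230769) = −0.75 · ln(0.692308) = −0.75 · (-0.367724) = 0.2758.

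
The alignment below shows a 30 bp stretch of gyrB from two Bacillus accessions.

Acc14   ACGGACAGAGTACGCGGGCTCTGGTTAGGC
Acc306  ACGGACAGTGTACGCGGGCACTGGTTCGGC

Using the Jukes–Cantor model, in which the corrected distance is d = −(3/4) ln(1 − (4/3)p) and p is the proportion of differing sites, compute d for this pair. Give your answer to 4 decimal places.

The sequences differ at positions 9 (A/T), 20 (T/A), 27 (A/C).
p = 3/30 = 0.100000.
d = −0.75 · ln(1 − (4/3)·0.100000) = −0.75 · ln(0.866667) = −0.75 · (-0.143100) = 0.1073.

0.1073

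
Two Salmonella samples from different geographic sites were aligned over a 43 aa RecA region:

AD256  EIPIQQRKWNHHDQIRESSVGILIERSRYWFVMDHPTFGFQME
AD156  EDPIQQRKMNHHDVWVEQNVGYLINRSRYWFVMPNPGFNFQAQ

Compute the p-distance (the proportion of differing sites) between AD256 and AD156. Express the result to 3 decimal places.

0.349

Mismatches occur at site 2 (I→D), site 9 (W→M), site 14 (Q→V), site 15 (I→W), site 16 (R→V), site 18 (S→Q), site 19 (S→N), site 22 (I→Y), site 25 (E→N), site 34 (D→P), site 35 (H→N), site 37 (T→G), site 39 (G→N), site 42 (M→A), site 43 (E→Q).
There are 15 differences over 43 sites, so p = 15/43 = 0.349.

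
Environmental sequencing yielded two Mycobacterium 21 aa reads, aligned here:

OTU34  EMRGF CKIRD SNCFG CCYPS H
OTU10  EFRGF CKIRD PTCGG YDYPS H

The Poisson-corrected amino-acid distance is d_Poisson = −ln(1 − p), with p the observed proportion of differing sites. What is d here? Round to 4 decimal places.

The sequences differ at positions 2 (M/F), 11 (S/P), 12 (N/T), 14 (F/G), 16 (C/Y), 17 (C/D).
p = 6/21 = 0.285714.
d = −ln(1 − 0.285714) = −ln(0.714286) = 0.3365.

0.3365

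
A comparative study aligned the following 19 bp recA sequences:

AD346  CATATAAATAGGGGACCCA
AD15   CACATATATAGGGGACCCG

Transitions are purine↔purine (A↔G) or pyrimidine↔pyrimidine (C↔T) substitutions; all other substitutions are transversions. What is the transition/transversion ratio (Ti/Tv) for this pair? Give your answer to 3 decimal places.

The sequences differ at positions 3 (T/C, transition), 7 (A/T, transversion), 19 (A/G, transition).
Of the 3 differences, 2 transitions and 1 transversion, so Ti/Tv = 2/1 = 2.000.

2.000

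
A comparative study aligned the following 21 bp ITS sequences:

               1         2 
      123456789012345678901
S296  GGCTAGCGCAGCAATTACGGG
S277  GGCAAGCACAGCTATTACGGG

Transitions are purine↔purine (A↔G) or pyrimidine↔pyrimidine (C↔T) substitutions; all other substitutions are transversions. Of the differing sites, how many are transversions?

Mismatches occur at site 4 (T→A, transversion), site 8 (G→A, transition), site 13 (A→T, transversion).
Of the 3 differences, 1 transition and 2 transversions, so the answer is 2.

2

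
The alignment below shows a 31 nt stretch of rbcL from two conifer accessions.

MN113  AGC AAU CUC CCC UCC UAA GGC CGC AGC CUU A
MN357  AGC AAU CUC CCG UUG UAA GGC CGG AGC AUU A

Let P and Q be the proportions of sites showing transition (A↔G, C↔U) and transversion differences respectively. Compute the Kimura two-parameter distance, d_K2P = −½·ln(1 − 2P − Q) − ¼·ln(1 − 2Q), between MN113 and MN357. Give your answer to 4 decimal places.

Mismatches occur at site 12 (C→G, transversion), site 14 (C→U, transition), site 15 (C→G, transversion), site 24 (C→G, transversion), site 28 (C→A, transversion).
Of the 5 differences, 1 transition and 4 transversions over 31 sites: P = 1/31 = 0.032258, Q = 4/31 = 0.129032.
d = −0.5·ln(0.806452) − 0.25·ln(0.741936) = −0.5·(-0.215111) − 0.25·(-0.298492) = 0.1822.

0.1822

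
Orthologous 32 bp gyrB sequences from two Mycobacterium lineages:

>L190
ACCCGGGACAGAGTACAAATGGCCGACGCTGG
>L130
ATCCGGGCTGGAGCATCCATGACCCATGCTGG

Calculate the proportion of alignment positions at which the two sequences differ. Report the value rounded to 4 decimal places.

0.3438

Mismatches occur at site 2 (C/T), site 8 (A/C), site 9 (C/T), site 10 (A/G), site 14 (T/C), site 16 (C/T), site 17 (A/C), site 18 (A/C), site 22 (G/A), site 25 (G/C), site 27 (C/T).
There are 11 differences over 32 sites, so p = 11/32 = 0.3438.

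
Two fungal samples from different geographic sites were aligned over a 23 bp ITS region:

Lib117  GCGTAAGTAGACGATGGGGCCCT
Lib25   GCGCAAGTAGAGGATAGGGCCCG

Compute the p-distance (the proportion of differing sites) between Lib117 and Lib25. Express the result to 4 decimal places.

0.1739

The sequences differ at positions 4 (T/C), 12 (C/G), 16 (G/A), 23 (T/G).
There are 4 differences over 23 sites, so p = 4/23 = 0.1739.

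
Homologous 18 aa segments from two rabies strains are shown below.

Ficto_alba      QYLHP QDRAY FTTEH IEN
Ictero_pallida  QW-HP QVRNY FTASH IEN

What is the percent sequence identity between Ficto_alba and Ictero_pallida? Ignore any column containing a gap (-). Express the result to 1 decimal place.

70.6%

Excluding the 1 gap column leaves 17 comparable sites.
The sequences differ at positions 2 (Y/W), 7 (D/V), 9 (A/N), 13 (T/A), 14 (E/S).
12 of the 17 comparable sites match, so the percent identity is 12/17 × 100 = 70.6%.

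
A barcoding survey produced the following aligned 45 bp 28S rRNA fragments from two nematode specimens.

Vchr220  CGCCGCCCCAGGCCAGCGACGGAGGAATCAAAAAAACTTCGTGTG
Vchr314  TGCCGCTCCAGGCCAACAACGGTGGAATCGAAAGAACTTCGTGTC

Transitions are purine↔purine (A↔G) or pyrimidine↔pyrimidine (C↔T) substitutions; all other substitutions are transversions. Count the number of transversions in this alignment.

2

Mismatches occur at site 1 (C↔T, transition), site 7 (C↔T, transition), site 16 (G↔A, transition), site 18 (G↔A, transition), site 23 (A↔T, transversion), site 30 (A↔G, transition), site 34 (A↔G, transition), site 45 (G↔C, transversion).
Of the 8 differences, 6 transitions and 2 transversions, so the answer is 2.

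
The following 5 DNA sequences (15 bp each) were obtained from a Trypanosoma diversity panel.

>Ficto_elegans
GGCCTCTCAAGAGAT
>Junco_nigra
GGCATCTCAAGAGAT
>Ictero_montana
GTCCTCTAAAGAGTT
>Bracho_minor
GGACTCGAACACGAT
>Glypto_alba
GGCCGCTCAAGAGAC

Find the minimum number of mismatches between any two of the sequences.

1

Pairwise Hamming distances:
  Ficto_elegans vs Junco_nigra: 1
  Ficto_elegans vs Ictero_montana: 3
  Ficto_elegans vs Bracho_minor: 6
  Ficto_elegans vs Glypto_alba: 2
  Junco_nigra vs Ictero_montana: 4
  Junco_nigra vs Bracho_minor: 7
  Junco_nigra vs Glypto_alba: 3
  Ictero_montana vs Bracho_minor: 7
  Ictero_montana vs Glypto_alba: 5
  Bracho_minor vs Glypto_alba: 8
The smallest is 1, between Ficto_elegans and Junco_nigra.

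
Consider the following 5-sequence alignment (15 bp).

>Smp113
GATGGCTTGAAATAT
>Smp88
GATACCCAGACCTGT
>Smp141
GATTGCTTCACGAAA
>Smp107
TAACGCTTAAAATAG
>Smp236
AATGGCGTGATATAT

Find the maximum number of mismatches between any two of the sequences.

Pairwise Hamming distances:
  Smp113 vs Smp88: 7
  Smp113 vs Smp141: 6
  Smp113 vs Smp107: 5
  Smp113 vs Smp236: 3
  Smp88 vs Smp141: 9
  Smp88 vs Smp107: 11
  Smp88 vs Smp236: 8
  Smp141 vs Smp107: 8
  Smp141 vs Smp236: 8
  Smp107 vs Smp236: 7
The largest is 11, between Smp88 and Smp107.

11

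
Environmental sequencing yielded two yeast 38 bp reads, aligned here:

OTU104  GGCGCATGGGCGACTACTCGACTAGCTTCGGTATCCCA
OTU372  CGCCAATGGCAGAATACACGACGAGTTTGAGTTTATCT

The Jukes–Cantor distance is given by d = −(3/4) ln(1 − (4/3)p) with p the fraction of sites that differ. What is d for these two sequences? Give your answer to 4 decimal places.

0.5604

Differing sites — 1:G/C; 4:G/C; 5:C/A; 10:G/C; 11:C/A; 14:C/A; 18:T/A; 23:T/G; 26:C/T; 29:C/G; 30:G/A; 33:A/T; 35:C/A; 36:C/T; 38:A/T.
p = 15/38 = 0.394737.
d = −0.75 · ln(1 − (4/3)·0.394737) = −0.75 · ln(0.473684) = −0.75 · (-0.747215) = 0.5604.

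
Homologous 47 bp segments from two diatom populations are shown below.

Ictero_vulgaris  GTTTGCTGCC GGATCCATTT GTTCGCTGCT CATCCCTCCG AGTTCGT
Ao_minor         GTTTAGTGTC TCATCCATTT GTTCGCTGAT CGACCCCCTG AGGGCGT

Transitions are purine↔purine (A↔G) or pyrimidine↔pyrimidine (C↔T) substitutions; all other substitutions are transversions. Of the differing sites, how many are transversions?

7

Differing sites — 5:G/A (Ti); 6:C/G (Tv); 9:C/T (Ti); 11:G/T (Tv); 12:G/C (Tv); 29:C/A (Tv); 32:A/G (Ti); 33:T/A (Tv); 37:T/C (Ti); 39:C/T (Ti); 43:T/G (Tv); 44:T/G (Tv).
Of the 12 differences, 5 transitions and 7 transversions, so the answer is 7.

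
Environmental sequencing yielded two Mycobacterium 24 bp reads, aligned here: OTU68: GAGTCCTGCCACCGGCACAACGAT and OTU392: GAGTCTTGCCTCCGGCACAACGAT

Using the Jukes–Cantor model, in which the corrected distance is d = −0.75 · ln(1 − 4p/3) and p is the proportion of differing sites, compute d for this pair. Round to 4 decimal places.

0.0883

Mismatches occur at site 6 (C→T), site 11 (A→T).
p = 2/24 = 0.083333.
d = −0.75 · ln(1 − (4/3)·0.083333) = −0.75 · ln(0.888889) = −0.75 · (-0.117783) = 0.0883.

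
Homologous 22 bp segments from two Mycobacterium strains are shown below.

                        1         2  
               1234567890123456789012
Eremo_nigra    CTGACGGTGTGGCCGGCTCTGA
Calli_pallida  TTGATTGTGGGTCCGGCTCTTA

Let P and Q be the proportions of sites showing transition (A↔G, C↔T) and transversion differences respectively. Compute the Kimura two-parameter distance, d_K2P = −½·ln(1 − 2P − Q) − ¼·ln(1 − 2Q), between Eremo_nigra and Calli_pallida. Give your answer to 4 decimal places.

The sequences differ at positions 1 (C/T, transition), 5 (C/T, transition), 6 (G/T, transversion), 10 (T/G, transversion), 12 (G/T, transversion), 21 (G/T, transversion).
Of the 6 differences, 2 transitions and 4 transversions over 22 sites: P = 2/22 = 0.090909, Q = 4/22 = 0.181818.
d = −0.5·ln(0.636364) − 0.25·ln(0.636364) = −0.5·(-0.451985) − 0.25·(-0.451985) = 0.3390.

0.3390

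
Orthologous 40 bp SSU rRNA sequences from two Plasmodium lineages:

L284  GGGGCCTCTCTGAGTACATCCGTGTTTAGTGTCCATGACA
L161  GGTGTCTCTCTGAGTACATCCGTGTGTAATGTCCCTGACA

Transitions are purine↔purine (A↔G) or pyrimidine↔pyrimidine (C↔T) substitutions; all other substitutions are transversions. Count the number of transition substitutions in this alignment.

Mismatches occur at site 3 (G↔T, transversion), site 5 (C↔T, transition), site 26 (T↔G, transversion), site 29 (G↔A, transition), site 35 (A↔C, transversion).
Of the 5 differences, 2 transitions and 3 transversions, so the answer is 2.

2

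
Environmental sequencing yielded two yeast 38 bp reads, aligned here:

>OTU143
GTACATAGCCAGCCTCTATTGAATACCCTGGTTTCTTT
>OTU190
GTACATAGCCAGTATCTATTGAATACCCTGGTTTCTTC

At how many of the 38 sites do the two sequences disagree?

Differing sites — 13:C/T; 14:C/A; 38:T/C.
That gives 3 mismatches out of 38 aligned sites, so the Hamming distance is 3.

3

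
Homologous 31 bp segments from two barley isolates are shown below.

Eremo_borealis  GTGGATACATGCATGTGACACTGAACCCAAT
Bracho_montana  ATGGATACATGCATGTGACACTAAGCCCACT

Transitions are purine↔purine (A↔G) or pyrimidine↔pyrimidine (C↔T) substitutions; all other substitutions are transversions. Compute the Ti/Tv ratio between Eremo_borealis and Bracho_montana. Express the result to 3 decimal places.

3.000

The sequences differ at positions 1 (G/A, transition), 23 (G/A, transition), 25 (A/G, transition), 30 (A/C, transversion).
Of the 4 differences, 3 transitions and 1 transversion, so Ti/Tv = 3/1 = 3.000.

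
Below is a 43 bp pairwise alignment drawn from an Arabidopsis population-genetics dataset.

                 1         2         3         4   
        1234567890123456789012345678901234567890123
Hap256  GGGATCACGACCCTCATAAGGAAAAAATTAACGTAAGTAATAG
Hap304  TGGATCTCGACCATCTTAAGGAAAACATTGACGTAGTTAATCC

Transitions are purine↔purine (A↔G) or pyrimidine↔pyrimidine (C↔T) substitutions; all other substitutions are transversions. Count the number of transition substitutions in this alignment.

2

Mismatches occur at site 1 (G/T, transversion), site 7 (A/T, transversion), site 13 (C/A, transversion), site 16 (A/T, transversion), site 26 (A/C, transversion), site 30 (A/G, transition), site 36 (A/G, transition), site 37 (G/T, transversion), site 42 (A/C, transversion), site 43 (G/C, transversion).
Of the 10 differences, 2 transitions and 8 transversions, so the answer is 2.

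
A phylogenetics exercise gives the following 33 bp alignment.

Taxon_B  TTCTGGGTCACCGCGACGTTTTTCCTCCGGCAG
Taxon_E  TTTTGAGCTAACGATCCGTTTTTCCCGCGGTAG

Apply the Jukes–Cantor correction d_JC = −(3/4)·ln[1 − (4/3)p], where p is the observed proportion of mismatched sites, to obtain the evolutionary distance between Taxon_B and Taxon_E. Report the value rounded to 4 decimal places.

The sequences differ at positions 3 (C/T), 6 (G/A), 8 (T/C), 9 (C/T), 11 (C/A), 14 (C/A), 15 (G/T), 16 (A/C), 26 (T/C), 27 (C/G), 31 (C/T).
p = 11/33 = 0.333333.
d = −0.75 · ln(1 − (4/3)·0.333333) = −0.75 · ln(0.555556) = −0.75 · (-0.587786) = 0.4408.

0.4408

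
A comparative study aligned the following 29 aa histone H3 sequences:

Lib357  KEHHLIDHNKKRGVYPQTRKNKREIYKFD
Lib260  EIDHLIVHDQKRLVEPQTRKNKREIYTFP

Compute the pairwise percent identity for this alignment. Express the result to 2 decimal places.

The sequences differ at positions 1 (K/E), 2 (E/I), 3 (H/D), 7 (D/V), 9 (N/D), 10 (K/Q), 13 (G/L), 15 (Y/E), 27 (K/T), 29 (D/P).
19 of the 29 sites match, so the percent identity is 19/29 × 100 = 65.52%.

65.52%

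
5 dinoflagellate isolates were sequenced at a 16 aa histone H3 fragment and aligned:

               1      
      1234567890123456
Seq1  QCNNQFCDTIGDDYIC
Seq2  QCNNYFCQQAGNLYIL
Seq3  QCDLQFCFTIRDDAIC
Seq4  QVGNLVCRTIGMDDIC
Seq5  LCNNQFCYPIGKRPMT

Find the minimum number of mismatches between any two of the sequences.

Pairwise Hamming distances:
  Seq1 vs Seq2: 7
  Seq1 vs Seq3: 5
  Seq1 vs Seq4: 7
  Seq1 vs Seq5: 8
  Seq2 vs Seq3: 11
  Seq2 vs Seq4: 11
  Seq2 vs Seq5: 10
  Seq3 vs Seq4: 9
  Seq3 vs Seq5: 11
  Seq4 vs Seq5: 12
The smallest is 5, between Seq1 and Seq3.

5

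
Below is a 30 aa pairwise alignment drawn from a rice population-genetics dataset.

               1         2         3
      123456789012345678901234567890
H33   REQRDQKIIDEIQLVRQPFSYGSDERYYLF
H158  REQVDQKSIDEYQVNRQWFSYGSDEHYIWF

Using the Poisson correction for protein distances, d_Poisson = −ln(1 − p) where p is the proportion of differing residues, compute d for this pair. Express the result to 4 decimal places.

0.3567

The sequences differ at positions 4 (R/V), 8 (I/S), 12 (I/Y), 14 (L/V), 15 (V/N), 18 (P/W), 26 (R/H), 28 (Y/I), 29 (L/W).
p = 9/30 = 0.300000.
d = −ln(1 − 0.300000) = −ln(0.700000) = 0.3567.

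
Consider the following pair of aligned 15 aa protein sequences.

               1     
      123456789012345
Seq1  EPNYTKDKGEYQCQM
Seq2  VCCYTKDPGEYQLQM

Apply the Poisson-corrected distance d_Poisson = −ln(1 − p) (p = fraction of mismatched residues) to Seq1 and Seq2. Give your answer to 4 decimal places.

0.4055

Mismatches occur at site 1 (E↔V), site 2 (P↔C), site 3 (N↔C), site 8 (K↔P), site 13 (C↔L).
p = 5/15 = 0.333333.
d = −ln(1 − 0.333333) = −ln(0.666667) = 0.4055.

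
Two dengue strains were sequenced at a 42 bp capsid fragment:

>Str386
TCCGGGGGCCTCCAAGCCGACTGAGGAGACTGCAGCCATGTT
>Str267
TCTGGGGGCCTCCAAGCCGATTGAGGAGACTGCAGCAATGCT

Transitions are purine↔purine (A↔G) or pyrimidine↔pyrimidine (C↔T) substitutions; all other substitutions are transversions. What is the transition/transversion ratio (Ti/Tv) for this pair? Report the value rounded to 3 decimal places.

Mismatches occur at site 3 (C↔T, transition), site 21 (C↔T, transition), site 37 (C↔A, transversion), site 41 (T↔C, transition).
Of the 4 differences, 3 transitions and 1 transversion, so Ti/Tv = 3/1 = 3.000.

3.000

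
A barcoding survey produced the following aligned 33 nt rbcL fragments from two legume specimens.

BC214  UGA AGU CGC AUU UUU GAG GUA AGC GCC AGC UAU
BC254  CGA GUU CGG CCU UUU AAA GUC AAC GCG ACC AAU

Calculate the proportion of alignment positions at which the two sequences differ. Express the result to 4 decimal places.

0.3939

The sequences differ at positions 1 (U/C), 4 (A/G), 5 (G/U), 9 (C/G), 10 (A/C), 11 (U/C), 16 (G/A), 18 (G/A), 21 (A/C), 23 (G/A), 27 (C/G), 29 (G/C), 31 (U/A).
There are 13 differences over 33 sites, so p = 13/33 = 0.3939.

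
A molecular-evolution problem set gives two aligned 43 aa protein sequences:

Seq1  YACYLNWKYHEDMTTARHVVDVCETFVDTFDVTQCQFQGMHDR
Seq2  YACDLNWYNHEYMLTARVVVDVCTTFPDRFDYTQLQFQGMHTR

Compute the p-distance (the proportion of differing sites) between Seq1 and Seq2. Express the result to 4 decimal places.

Differing sites — 4:Y/D; 8:K/Y; 9:Y/N; 12:D/Y; 14:T/L; 18:H/V; 24:E/T; 27:V/P; 29:T/R; 32:V/Y; 35:C/L; 42:D/T.
There are 12 differences over 43 sites, so p = 12/43 = 0.2791.

0.2791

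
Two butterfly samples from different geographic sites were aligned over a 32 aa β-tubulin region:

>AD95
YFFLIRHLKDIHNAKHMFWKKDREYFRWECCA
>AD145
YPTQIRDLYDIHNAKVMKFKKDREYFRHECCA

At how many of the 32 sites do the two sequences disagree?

9

The sequences differ at positions 2 (F/P), 3 (F/T), 4 (L/Q), 7 (H/D), 9 (K/Y), 16 (H/V), 18 (F/K), 19 (W/F), 28 (W/H).
That gives 9 mismatches out of 32 aligned sites, so the Hamming distance is 9.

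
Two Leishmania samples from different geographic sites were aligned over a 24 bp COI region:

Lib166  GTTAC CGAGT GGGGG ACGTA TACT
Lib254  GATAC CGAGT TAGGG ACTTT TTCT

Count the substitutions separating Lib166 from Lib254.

Mismatches occur at site 2 (T/A), site 11 (G/T), site 12 (G/A), site 18 (G/T), site 20 (A/T), site 22 (A/T).
That gives 6 mismatches out of 24 aligned sites, so the Hamming distance is 6.

6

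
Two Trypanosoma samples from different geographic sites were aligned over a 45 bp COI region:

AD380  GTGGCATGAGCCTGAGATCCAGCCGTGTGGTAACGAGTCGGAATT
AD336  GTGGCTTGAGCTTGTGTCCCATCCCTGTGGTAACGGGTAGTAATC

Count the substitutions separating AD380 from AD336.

11

Mismatches occur at site 6 (A↔T), site 12 (C↔T), site 15 (A↔T), site 17 (A↔T), site 18 (T↔C), site 22 (G↔T), site 25 (G↔C), site 36 (A↔G), site 39 (C↔A), site 41 (G↔T), site 45 (T↔C).
That gives 11 mismatches out of 45 aligned sites, so the Hamming distance is 11.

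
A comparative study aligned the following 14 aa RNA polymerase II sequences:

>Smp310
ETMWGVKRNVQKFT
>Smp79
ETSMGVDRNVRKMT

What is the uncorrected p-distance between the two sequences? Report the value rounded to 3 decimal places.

0.357

Differing sites — 3:M/S; 4:W/M; 7:K/D; 11:Q/R; 13:F/M.
There are 5 differences over 14 sites, so p = 5/14 = 0.357.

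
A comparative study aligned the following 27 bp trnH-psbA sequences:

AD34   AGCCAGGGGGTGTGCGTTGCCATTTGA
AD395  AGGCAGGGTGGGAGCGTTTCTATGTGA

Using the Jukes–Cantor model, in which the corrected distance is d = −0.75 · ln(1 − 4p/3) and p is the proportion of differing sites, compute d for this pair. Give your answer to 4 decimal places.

0.3181

Differing sites — 3:C/G; 9:G/T; 11:T/G; 13:T/A; 19:G/T; 21:C/T; 24:T/G.
p = 7/27 = 0.259259.
d = −0.75 · ln(1 − (4/3)·0.259259) = −0.75 · ln(0.654321) = −0.75 · (-0.424157) = 0.3181.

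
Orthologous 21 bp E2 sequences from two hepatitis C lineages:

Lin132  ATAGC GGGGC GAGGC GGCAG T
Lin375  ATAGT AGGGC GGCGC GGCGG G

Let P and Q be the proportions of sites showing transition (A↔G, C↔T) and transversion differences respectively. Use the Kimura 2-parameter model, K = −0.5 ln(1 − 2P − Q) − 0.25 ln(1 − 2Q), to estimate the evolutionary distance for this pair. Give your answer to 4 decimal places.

0.3761

Differing sites — 5:C/T (Ti); 6:G/A (Ti); 12:A/G (Ti); 13:G/C (Tv); 19:A/G (Ti); 21:T/G (Tv).
Of the 6 differences, 4 transitions and 2 transversions over 21 sites: P = 4/21 = 0.190476, Q = 2/21 = 0.095238.
d = −0.5·ln(0.523810) − 0.25·ln(0.809524) = −0.5·(-0.646626) − 0.25·(-0.211309) = 0.3761.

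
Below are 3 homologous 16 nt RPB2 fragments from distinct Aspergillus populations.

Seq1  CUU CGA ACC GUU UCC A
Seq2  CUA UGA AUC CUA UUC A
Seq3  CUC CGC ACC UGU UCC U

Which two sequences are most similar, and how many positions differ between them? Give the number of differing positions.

Pairwise Hamming distances:
  Seq1 vs Seq2: 6
  Seq1 vs Seq3: 5
  Seq2 vs Seq3: 9
The smallest is 5, between Seq1 and Seq3.

5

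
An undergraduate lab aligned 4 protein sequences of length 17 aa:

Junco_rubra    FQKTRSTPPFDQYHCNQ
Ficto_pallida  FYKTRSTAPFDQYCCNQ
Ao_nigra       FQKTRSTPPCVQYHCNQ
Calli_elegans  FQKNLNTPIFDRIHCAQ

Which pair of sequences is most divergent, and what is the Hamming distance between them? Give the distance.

10

Pairwise Hamming distances:
  Junco_rubra vs Ficto_pallida: 3
  Junco_rubra vs Ao_nigra: 2
  Junco_rubra vs Calli_elegans: 7
  Ficto_pallida vs Ao_nigra: 5
  Ficto_pallida vs Calli_elegans: 10
  Ao_nigra vs Calli_elegans: 9
The largest is 10, between Ficto_pallida and Calli_elegans.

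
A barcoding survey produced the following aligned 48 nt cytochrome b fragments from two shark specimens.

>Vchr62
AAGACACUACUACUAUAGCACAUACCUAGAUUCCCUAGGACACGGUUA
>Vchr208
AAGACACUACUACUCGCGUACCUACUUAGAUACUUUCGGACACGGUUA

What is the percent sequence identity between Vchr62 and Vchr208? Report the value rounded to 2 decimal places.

Mismatches occur at site 15 (A/C), site 16 (U/G), site 17 (A/C), site 19 (C/U), site 22 (A/C), site 26 (C/U), site 32 (U/A), site 34 (C/U), site 35 (C/U), site 37 (A/C).
38 of the 48 sites match, so the percent identity is 38/48 × 100 = 79.17%.

79.17%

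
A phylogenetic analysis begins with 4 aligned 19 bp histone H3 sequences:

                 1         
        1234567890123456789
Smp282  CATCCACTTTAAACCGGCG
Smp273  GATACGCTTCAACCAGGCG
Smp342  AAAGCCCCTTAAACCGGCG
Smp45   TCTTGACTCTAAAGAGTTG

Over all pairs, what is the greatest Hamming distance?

12

Pairwise Hamming distances:
  Smp282 vs Smp273: 6
  Smp282 vs Smp342: 5
  Smp282 vs Smp45: 9
  Smp273 vs Smp342: 8
  Smp273 vs Smp45: 11
  Smp342 vs Smp45: 12
The largest is 12, between Smp342 and Smp45.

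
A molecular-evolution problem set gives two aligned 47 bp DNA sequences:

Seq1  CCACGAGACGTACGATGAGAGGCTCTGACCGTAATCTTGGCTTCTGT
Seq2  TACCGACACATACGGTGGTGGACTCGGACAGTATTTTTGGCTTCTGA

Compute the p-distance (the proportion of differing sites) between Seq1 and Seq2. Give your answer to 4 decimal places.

The sequences differ at positions 1 (C/T), 2 (C/A), 3 (A/C), 7 (G/C), 10 (G/A), 15 (A/G), 18 (A/G), 19 (G/T), 20 (A/G), 22 (G/A), 26 (T/G), 30 (C/A), 34 (A/T), 36 (C/T), 47 (T/A).
There are 15 differences over 47 sites, so p = 15/47 = 0.3191.

0.3191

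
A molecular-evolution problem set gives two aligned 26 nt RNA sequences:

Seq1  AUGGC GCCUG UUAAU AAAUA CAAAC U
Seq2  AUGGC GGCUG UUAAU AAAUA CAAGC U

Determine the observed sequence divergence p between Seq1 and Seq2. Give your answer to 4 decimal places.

0.0769

The sequences differ at positions 7 (C/G), 24 (A/G).
There are 2 differences over 26 sites, so p = 2/26 = 0.0769.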